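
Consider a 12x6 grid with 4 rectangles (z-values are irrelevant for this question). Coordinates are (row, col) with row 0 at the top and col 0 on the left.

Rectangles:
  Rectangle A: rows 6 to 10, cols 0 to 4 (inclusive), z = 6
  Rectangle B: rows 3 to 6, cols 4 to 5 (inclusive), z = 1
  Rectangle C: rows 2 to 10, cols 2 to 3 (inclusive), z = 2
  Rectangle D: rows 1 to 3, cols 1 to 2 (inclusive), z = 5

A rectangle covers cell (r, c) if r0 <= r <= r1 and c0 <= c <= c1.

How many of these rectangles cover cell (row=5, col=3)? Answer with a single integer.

Check cell (5,3):
  A: rows 6-10 cols 0-4 -> outside (row miss)
  B: rows 3-6 cols 4-5 -> outside (col miss)
  C: rows 2-10 cols 2-3 -> covers
  D: rows 1-3 cols 1-2 -> outside (row miss)
Count covering = 1

Answer: 1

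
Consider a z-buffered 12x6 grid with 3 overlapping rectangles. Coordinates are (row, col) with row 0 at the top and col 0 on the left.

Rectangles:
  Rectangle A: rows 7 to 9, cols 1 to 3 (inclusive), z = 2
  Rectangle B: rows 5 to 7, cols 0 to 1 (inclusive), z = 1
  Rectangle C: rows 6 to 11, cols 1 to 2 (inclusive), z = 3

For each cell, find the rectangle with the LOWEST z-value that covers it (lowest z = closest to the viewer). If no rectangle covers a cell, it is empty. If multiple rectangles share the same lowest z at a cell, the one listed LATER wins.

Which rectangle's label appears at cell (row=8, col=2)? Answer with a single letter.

Check cell (8,2):
  A: rows 7-9 cols 1-3 z=2 -> covers; best now A (z=2)
  B: rows 5-7 cols 0-1 -> outside (row miss)
  C: rows 6-11 cols 1-2 z=3 -> covers; best now A (z=2)
Winner: A at z=2

Answer: A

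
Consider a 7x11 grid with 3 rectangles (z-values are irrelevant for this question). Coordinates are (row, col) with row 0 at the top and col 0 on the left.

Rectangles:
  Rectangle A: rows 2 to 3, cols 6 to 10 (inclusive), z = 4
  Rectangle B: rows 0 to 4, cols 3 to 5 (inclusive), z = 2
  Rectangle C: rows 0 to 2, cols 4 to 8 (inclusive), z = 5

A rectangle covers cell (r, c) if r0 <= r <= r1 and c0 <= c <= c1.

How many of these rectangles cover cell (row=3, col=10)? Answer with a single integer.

Answer: 1

Derivation:
Check cell (3,10):
  A: rows 2-3 cols 6-10 -> covers
  B: rows 0-4 cols 3-5 -> outside (col miss)
  C: rows 0-2 cols 4-8 -> outside (row miss)
Count covering = 1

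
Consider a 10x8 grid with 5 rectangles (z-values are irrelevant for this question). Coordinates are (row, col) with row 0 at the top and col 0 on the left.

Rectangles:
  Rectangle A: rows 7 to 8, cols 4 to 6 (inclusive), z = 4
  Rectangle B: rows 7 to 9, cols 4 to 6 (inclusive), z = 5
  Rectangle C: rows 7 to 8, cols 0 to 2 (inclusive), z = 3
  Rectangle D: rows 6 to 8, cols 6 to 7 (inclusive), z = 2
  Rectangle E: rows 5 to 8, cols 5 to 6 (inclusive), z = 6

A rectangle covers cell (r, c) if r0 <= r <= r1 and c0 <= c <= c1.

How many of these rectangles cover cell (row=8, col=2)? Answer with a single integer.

Check cell (8,2):
  A: rows 7-8 cols 4-6 -> outside (col miss)
  B: rows 7-9 cols 4-6 -> outside (col miss)
  C: rows 7-8 cols 0-2 -> covers
  D: rows 6-8 cols 6-7 -> outside (col miss)
  E: rows 5-8 cols 5-6 -> outside (col miss)
Count covering = 1

Answer: 1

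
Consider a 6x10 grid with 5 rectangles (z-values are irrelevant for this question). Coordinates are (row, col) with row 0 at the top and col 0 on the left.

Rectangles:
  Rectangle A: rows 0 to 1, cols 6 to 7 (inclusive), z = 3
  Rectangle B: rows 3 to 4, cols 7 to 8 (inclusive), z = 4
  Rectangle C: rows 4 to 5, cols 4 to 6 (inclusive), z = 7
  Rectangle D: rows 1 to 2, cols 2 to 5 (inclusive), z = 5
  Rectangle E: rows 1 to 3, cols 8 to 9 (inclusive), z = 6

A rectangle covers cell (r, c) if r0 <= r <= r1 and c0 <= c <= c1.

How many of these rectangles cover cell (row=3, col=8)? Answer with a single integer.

Check cell (3,8):
  A: rows 0-1 cols 6-7 -> outside (row miss)
  B: rows 3-4 cols 7-8 -> covers
  C: rows 4-5 cols 4-6 -> outside (row miss)
  D: rows 1-2 cols 2-5 -> outside (row miss)
  E: rows 1-3 cols 8-9 -> covers
Count covering = 2

Answer: 2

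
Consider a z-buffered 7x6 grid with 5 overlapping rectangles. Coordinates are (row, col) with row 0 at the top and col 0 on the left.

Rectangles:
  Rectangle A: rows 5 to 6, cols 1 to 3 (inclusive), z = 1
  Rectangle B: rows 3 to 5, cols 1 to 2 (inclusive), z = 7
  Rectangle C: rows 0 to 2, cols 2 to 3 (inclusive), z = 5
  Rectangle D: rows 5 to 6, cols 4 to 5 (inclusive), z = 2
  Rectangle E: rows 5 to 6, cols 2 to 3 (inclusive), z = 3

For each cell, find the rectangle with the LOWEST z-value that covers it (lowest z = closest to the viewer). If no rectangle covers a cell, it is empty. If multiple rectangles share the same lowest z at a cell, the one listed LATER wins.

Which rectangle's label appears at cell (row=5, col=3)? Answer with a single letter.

Check cell (5,3):
  A: rows 5-6 cols 1-3 z=1 -> covers; best now A (z=1)
  B: rows 3-5 cols 1-2 -> outside (col miss)
  C: rows 0-2 cols 2-3 -> outside (row miss)
  D: rows 5-6 cols 4-5 -> outside (col miss)
  E: rows 5-6 cols 2-3 z=3 -> covers; best now A (z=1)
Winner: A at z=1

Answer: A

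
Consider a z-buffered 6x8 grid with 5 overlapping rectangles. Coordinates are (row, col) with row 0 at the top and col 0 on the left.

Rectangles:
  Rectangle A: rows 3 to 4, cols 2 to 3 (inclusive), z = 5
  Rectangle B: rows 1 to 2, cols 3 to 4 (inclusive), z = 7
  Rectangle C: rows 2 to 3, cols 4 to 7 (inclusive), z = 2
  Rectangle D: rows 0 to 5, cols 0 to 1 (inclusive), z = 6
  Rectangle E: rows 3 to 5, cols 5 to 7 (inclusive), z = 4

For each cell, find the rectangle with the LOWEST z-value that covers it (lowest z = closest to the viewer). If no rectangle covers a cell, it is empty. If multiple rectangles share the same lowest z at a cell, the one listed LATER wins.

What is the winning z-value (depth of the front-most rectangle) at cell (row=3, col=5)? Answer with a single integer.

Check cell (3,5):
  A: rows 3-4 cols 2-3 -> outside (col miss)
  B: rows 1-2 cols 3-4 -> outside (row miss)
  C: rows 2-3 cols 4-7 z=2 -> covers; best now C (z=2)
  D: rows 0-5 cols 0-1 -> outside (col miss)
  E: rows 3-5 cols 5-7 z=4 -> covers; best now C (z=2)
Winner: C at z=2

Answer: 2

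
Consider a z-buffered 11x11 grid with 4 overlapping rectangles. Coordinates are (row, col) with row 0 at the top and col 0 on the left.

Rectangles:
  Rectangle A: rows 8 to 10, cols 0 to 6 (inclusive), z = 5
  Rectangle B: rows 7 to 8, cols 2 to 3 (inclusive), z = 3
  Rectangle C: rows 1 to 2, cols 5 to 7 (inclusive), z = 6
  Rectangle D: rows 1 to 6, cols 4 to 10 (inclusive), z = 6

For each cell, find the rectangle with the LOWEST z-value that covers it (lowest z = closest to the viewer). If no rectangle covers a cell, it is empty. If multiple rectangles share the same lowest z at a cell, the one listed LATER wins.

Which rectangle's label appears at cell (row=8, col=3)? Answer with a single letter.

Answer: B

Derivation:
Check cell (8,3):
  A: rows 8-10 cols 0-6 z=5 -> covers; best now A (z=5)
  B: rows 7-8 cols 2-3 z=3 -> covers; best now B (z=3)
  C: rows 1-2 cols 5-7 -> outside (row miss)
  D: rows 1-6 cols 4-10 -> outside (row miss)
Winner: B at z=3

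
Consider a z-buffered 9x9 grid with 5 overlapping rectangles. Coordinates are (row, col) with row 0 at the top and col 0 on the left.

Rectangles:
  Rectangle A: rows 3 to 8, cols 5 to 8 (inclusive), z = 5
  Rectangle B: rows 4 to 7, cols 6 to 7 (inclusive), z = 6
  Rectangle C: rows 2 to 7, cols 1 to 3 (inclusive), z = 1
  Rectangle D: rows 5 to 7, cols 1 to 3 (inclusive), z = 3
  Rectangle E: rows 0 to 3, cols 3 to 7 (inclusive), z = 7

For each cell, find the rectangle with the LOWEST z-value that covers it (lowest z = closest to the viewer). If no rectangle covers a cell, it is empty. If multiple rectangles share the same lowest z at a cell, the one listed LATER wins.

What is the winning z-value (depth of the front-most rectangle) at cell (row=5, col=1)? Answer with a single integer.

Answer: 1

Derivation:
Check cell (5,1):
  A: rows 3-8 cols 5-8 -> outside (col miss)
  B: rows 4-7 cols 6-7 -> outside (col miss)
  C: rows 2-7 cols 1-3 z=1 -> covers; best now C (z=1)
  D: rows 5-7 cols 1-3 z=3 -> covers; best now C (z=1)
  E: rows 0-3 cols 3-7 -> outside (row miss)
Winner: C at z=1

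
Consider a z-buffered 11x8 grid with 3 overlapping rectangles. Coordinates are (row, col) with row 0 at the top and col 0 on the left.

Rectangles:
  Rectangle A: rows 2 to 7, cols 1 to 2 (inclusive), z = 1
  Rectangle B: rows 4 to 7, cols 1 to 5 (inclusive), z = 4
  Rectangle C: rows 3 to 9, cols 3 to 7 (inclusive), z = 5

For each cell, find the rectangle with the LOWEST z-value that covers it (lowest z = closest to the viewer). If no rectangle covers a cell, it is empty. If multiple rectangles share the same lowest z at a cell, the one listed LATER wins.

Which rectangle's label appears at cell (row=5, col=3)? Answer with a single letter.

Check cell (5,3):
  A: rows 2-7 cols 1-2 -> outside (col miss)
  B: rows 4-7 cols 1-5 z=4 -> covers; best now B (z=4)
  C: rows 3-9 cols 3-7 z=5 -> covers; best now B (z=4)
Winner: B at z=4

Answer: B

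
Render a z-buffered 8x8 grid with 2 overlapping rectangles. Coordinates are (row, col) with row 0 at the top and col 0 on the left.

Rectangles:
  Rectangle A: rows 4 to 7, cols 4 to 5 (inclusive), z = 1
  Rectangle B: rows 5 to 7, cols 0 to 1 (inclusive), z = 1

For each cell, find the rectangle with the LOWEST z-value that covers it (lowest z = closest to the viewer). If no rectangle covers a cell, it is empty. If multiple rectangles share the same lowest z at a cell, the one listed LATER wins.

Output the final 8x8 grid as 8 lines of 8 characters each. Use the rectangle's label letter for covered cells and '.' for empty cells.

........
........
........
........
....AA..
BB..AA..
BB..AA..
BB..AA..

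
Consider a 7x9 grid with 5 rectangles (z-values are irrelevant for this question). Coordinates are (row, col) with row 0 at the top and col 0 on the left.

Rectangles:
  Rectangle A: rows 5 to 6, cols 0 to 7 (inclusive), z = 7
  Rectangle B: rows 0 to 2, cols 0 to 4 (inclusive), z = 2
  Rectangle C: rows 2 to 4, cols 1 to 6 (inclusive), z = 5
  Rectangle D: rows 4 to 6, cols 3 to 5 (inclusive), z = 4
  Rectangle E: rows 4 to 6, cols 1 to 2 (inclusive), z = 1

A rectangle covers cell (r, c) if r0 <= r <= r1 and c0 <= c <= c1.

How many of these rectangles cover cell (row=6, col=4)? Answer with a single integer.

Answer: 2

Derivation:
Check cell (6,4):
  A: rows 5-6 cols 0-7 -> covers
  B: rows 0-2 cols 0-4 -> outside (row miss)
  C: rows 2-4 cols 1-6 -> outside (row miss)
  D: rows 4-6 cols 3-5 -> covers
  E: rows 4-6 cols 1-2 -> outside (col miss)
Count covering = 2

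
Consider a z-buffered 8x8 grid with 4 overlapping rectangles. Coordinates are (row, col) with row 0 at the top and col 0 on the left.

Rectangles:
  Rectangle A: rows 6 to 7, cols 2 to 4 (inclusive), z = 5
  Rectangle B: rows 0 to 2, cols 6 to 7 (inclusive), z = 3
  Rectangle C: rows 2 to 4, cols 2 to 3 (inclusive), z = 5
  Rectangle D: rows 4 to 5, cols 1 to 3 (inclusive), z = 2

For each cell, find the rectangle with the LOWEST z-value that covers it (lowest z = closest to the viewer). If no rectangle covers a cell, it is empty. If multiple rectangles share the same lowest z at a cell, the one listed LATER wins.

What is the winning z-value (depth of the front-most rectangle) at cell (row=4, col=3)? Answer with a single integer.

Answer: 2

Derivation:
Check cell (4,3):
  A: rows 6-7 cols 2-4 -> outside (row miss)
  B: rows 0-2 cols 6-7 -> outside (row miss)
  C: rows 2-4 cols 2-3 z=5 -> covers; best now C (z=5)
  D: rows 4-5 cols 1-3 z=2 -> covers; best now D (z=2)
Winner: D at z=2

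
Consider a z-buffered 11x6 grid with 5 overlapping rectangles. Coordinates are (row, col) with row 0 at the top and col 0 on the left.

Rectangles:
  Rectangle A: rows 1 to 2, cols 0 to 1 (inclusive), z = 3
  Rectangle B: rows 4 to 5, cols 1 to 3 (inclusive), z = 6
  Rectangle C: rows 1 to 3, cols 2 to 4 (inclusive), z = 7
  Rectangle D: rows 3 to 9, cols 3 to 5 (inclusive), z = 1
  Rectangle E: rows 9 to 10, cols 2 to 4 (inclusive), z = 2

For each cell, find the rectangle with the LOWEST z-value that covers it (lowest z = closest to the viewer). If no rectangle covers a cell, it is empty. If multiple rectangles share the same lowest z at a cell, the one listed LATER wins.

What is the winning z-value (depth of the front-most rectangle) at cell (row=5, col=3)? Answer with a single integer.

Check cell (5,3):
  A: rows 1-2 cols 0-1 -> outside (row miss)
  B: rows 4-5 cols 1-3 z=6 -> covers; best now B (z=6)
  C: rows 1-3 cols 2-4 -> outside (row miss)
  D: rows 3-9 cols 3-5 z=1 -> covers; best now D (z=1)
  E: rows 9-10 cols 2-4 -> outside (row miss)
Winner: D at z=1

Answer: 1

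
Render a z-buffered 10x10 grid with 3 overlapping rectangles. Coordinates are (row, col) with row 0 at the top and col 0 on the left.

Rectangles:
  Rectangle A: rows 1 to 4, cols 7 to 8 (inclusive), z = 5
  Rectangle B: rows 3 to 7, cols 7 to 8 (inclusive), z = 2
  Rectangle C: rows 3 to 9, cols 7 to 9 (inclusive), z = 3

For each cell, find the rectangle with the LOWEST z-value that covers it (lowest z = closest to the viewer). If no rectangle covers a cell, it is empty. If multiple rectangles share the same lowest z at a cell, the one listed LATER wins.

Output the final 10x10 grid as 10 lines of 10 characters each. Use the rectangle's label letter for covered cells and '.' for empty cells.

..........
.......AA.
.......AA.
.......BBC
.......BBC
.......BBC
.......BBC
.......BBC
.......CCC
.......CCC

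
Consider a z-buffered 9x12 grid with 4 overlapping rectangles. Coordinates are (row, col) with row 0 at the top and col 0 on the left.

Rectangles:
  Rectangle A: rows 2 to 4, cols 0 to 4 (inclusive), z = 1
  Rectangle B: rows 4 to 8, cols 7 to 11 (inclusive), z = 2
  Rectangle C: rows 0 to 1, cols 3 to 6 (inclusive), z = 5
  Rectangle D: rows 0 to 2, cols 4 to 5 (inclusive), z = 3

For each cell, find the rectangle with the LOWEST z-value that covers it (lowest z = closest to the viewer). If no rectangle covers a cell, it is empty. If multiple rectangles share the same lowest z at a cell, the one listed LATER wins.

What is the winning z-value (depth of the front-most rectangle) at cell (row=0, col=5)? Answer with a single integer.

Answer: 3

Derivation:
Check cell (0,5):
  A: rows 2-4 cols 0-4 -> outside (row miss)
  B: rows 4-8 cols 7-11 -> outside (row miss)
  C: rows 0-1 cols 3-6 z=5 -> covers; best now C (z=5)
  D: rows 0-2 cols 4-5 z=3 -> covers; best now D (z=3)
Winner: D at z=3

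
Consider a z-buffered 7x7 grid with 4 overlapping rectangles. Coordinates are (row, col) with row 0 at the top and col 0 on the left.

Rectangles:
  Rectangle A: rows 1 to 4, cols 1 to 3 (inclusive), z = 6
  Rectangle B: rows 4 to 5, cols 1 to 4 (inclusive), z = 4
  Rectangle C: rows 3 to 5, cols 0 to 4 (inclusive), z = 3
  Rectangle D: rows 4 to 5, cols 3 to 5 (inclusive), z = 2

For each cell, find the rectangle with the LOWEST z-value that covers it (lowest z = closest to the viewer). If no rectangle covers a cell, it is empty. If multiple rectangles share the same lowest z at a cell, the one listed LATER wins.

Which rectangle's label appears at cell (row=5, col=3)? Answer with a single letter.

Answer: D

Derivation:
Check cell (5,3):
  A: rows 1-4 cols 1-3 -> outside (row miss)
  B: rows 4-5 cols 1-4 z=4 -> covers; best now B (z=4)
  C: rows 3-5 cols 0-4 z=3 -> covers; best now C (z=3)
  D: rows 4-5 cols 3-5 z=2 -> covers; best now D (z=2)
Winner: D at z=2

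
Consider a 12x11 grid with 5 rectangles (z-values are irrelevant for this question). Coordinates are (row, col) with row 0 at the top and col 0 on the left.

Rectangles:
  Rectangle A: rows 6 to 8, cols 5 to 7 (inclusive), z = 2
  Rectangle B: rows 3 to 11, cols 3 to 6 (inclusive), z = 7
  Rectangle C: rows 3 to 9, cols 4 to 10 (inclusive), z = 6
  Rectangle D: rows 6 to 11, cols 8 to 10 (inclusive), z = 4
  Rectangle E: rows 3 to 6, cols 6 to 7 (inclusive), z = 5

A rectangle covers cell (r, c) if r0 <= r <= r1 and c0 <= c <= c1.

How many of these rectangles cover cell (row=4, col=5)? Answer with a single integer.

Answer: 2

Derivation:
Check cell (4,5):
  A: rows 6-8 cols 5-7 -> outside (row miss)
  B: rows 3-11 cols 3-6 -> covers
  C: rows 3-9 cols 4-10 -> covers
  D: rows 6-11 cols 8-10 -> outside (row miss)
  E: rows 3-6 cols 6-7 -> outside (col miss)
Count covering = 2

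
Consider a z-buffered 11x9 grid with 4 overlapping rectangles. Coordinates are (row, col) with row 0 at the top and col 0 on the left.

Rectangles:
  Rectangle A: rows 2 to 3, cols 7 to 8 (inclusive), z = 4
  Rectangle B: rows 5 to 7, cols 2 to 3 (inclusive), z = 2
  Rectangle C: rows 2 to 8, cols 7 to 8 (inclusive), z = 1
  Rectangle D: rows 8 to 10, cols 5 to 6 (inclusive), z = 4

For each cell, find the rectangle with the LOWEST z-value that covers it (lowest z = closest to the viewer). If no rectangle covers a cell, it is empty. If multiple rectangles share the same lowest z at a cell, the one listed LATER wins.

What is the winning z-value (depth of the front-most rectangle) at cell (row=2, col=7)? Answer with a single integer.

Check cell (2,7):
  A: rows 2-3 cols 7-8 z=4 -> covers; best now A (z=4)
  B: rows 5-7 cols 2-3 -> outside (row miss)
  C: rows 2-8 cols 7-8 z=1 -> covers; best now C (z=1)
  D: rows 8-10 cols 5-6 -> outside (row miss)
Winner: C at z=1

Answer: 1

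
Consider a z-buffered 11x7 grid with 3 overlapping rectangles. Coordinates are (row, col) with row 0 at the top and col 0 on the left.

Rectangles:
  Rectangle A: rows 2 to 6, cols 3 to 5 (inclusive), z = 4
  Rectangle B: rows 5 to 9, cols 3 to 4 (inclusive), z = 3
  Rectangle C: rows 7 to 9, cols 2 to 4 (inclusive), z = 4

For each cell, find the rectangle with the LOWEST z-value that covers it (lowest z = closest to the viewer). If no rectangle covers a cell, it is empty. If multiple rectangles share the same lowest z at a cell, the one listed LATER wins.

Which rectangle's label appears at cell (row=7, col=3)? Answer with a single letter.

Check cell (7,3):
  A: rows 2-6 cols 3-5 -> outside (row miss)
  B: rows 5-9 cols 3-4 z=3 -> covers; best now B (z=3)
  C: rows 7-9 cols 2-4 z=4 -> covers; best now B (z=3)
Winner: B at z=3

Answer: B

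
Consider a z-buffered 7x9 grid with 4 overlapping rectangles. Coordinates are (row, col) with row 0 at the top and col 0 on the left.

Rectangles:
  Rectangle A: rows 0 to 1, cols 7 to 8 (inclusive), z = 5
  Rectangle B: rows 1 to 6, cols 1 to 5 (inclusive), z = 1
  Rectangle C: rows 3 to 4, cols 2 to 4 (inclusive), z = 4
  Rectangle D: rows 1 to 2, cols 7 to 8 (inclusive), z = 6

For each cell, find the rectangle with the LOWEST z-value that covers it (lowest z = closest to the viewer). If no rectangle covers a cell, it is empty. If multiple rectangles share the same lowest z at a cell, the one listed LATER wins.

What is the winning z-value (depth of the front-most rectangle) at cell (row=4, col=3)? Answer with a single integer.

Check cell (4,3):
  A: rows 0-1 cols 7-8 -> outside (row miss)
  B: rows 1-6 cols 1-5 z=1 -> covers; best now B (z=1)
  C: rows 3-4 cols 2-4 z=4 -> covers; best now B (z=1)
  D: rows 1-2 cols 7-8 -> outside (row miss)
Winner: B at z=1

Answer: 1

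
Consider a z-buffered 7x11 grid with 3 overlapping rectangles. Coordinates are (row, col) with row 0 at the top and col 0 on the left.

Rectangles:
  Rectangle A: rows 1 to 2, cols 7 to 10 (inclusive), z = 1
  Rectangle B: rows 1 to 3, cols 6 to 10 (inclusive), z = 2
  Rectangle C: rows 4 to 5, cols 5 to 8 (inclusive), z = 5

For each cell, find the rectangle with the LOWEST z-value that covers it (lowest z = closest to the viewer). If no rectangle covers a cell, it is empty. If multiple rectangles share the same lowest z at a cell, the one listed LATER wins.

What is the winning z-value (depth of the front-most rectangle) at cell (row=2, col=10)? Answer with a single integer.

Answer: 1

Derivation:
Check cell (2,10):
  A: rows 1-2 cols 7-10 z=1 -> covers; best now A (z=1)
  B: rows 1-3 cols 6-10 z=2 -> covers; best now A (z=1)
  C: rows 4-5 cols 5-8 -> outside (row miss)
Winner: A at z=1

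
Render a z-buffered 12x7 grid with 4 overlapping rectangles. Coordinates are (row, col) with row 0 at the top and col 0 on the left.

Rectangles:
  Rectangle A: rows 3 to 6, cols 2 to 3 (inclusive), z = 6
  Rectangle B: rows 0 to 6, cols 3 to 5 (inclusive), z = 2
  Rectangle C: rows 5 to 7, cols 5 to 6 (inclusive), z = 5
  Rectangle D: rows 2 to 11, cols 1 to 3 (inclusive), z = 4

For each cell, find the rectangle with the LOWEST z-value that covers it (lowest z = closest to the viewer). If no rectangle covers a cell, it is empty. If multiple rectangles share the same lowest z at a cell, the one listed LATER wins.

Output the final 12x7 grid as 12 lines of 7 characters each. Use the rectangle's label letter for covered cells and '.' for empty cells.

...BBB.
...BBB.
.DDBBB.
.DDBBB.
.DDBBB.
.DDBBBC
.DDBBBC
.DDD.CC
.DDD...
.DDD...
.DDD...
.DDD...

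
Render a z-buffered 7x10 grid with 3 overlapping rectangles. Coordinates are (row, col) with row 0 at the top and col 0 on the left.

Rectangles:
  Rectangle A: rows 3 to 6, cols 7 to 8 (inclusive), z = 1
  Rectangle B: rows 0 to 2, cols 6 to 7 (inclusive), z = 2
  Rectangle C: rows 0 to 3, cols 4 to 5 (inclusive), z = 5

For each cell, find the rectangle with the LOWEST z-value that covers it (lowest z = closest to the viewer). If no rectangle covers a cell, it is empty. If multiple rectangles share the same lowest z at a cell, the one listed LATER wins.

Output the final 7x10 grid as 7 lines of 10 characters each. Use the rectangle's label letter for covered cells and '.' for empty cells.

....CCBB..
....CCBB..
....CCBB..
....CC.AA.
.......AA.
.......AA.
.......AA.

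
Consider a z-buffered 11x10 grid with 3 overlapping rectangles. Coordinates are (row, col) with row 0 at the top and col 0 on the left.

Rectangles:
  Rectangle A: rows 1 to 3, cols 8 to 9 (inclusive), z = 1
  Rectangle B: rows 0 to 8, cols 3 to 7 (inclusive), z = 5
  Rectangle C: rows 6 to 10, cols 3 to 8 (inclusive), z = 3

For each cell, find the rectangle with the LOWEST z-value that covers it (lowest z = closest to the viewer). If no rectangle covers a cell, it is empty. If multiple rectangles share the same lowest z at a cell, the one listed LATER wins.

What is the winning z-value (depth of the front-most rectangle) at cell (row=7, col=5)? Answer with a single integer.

Answer: 3

Derivation:
Check cell (7,5):
  A: rows 1-3 cols 8-9 -> outside (row miss)
  B: rows 0-8 cols 3-7 z=5 -> covers; best now B (z=5)
  C: rows 6-10 cols 3-8 z=3 -> covers; best now C (z=3)
Winner: C at z=3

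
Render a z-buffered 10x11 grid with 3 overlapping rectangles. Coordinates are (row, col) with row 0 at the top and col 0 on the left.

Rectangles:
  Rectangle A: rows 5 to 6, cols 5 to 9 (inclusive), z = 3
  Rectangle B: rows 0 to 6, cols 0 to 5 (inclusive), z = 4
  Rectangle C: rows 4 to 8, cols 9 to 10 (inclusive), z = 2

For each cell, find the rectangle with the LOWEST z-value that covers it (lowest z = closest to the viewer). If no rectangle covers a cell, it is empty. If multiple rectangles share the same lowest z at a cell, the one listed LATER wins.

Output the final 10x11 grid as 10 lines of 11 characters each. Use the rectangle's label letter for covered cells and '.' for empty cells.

BBBBBB.....
BBBBBB.....
BBBBBB.....
BBBBBB.....
BBBBBB...CC
BBBBBAAAACC
BBBBBAAAACC
.........CC
.........CC
...........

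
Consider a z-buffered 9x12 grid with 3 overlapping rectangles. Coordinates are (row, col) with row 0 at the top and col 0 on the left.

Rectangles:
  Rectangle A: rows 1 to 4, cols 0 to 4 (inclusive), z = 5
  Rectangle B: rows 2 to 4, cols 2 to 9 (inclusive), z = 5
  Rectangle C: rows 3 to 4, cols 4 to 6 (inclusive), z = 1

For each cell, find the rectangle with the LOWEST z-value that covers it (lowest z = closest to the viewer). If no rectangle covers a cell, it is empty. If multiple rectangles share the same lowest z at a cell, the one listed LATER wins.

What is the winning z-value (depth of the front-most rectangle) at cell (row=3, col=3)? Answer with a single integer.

Answer: 5

Derivation:
Check cell (3,3):
  A: rows 1-4 cols 0-4 z=5 -> covers; best now A (z=5)
  B: rows 2-4 cols 2-9 z=5 -> covers; best now B (z=5)
  C: rows 3-4 cols 4-6 -> outside (col miss)
Winner: B at z=5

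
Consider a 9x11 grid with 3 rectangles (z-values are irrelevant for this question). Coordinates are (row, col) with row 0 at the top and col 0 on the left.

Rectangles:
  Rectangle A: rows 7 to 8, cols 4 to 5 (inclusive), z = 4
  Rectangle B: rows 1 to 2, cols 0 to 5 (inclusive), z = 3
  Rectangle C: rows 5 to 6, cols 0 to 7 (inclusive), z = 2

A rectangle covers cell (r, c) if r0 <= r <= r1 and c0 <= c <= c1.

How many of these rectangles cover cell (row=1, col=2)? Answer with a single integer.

Answer: 1

Derivation:
Check cell (1,2):
  A: rows 7-8 cols 4-5 -> outside (row miss)
  B: rows 1-2 cols 0-5 -> covers
  C: rows 5-6 cols 0-7 -> outside (row miss)
Count covering = 1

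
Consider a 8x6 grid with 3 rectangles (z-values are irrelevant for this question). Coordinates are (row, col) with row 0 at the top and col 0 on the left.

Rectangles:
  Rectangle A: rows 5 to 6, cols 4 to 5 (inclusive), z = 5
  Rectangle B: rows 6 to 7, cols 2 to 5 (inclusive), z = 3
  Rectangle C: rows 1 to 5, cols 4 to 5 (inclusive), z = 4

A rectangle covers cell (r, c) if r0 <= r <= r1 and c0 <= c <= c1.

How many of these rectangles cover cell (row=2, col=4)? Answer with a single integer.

Answer: 1

Derivation:
Check cell (2,4):
  A: rows 5-6 cols 4-5 -> outside (row miss)
  B: rows 6-7 cols 2-5 -> outside (row miss)
  C: rows 1-5 cols 4-5 -> covers
Count covering = 1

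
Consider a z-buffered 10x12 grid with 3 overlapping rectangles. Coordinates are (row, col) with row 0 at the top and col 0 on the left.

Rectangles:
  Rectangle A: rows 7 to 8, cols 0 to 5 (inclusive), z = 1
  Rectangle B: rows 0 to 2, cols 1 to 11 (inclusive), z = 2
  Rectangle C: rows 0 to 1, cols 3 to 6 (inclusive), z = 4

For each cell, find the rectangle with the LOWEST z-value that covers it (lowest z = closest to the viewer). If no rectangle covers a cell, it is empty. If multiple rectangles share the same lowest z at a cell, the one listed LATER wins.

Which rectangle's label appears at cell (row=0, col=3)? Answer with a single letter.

Answer: B

Derivation:
Check cell (0,3):
  A: rows 7-8 cols 0-5 -> outside (row miss)
  B: rows 0-2 cols 1-11 z=2 -> covers; best now B (z=2)
  C: rows 0-1 cols 3-6 z=4 -> covers; best now B (z=2)
Winner: B at z=2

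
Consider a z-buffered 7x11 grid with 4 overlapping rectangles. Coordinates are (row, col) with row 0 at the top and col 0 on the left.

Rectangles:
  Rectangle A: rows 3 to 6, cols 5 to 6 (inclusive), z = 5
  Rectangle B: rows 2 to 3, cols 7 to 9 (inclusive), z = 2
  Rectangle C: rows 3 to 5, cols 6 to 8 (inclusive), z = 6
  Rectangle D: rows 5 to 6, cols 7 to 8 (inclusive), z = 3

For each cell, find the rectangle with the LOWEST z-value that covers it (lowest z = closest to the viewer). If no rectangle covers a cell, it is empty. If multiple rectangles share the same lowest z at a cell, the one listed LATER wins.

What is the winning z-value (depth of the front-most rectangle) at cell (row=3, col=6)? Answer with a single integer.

Check cell (3,6):
  A: rows 3-6 cols 5-6 z=5 -> covers; best now A (z=5)
  B: rows 2-3 cols 7-9 -> outside (col miss)
  C: rows 3-5 cols 6-8 z=6 -> covers; best now A (z=5)
  D: rows 5-6 cols 7-8 -> outside (row miss)
Winner: A at z=5

Answer: 5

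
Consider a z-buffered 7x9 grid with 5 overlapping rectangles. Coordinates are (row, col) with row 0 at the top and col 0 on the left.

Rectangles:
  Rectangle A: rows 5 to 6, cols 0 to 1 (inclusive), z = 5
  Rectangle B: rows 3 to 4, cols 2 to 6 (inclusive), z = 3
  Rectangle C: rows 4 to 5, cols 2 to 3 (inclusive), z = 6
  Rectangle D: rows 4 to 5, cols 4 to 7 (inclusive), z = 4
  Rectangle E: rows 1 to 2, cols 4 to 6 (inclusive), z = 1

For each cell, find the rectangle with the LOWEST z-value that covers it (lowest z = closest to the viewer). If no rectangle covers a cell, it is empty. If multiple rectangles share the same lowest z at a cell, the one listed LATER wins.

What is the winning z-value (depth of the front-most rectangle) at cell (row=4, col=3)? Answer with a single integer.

Check cell (4,3):
  A: rows 5-6 cols 0-1 -> outside (row miss)
  B: rows 3-4 cols 2-6 z=3 -> covers; best now B (z=3)
  C: rows 4-5 cols 2-3 z=6 -> covers; best now B (z=3)
  D: rows 4-5 cols 4-7 -> outside (col miss)
  E: rows 1-2 cols 4-6 -> outside (row miss)
Winner: B at z=3

Answer: 3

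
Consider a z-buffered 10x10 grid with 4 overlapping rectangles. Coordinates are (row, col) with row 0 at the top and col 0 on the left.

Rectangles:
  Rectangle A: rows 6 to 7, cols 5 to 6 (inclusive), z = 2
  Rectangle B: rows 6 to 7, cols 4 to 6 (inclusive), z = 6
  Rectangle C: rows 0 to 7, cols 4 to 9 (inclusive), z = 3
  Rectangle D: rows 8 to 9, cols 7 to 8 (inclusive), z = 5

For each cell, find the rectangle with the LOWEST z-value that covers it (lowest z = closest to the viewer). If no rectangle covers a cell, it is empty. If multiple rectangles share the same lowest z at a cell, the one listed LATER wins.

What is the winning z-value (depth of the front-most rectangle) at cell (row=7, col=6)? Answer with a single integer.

Check cell (7,6):
  A: rows 6-7 cols 5-6 z=2 -> covers; best now A (z=2)
  B: rows 6-7 cols 4-6 z=6 -> covers; best now A (z=2)
  C: rows 0-7 cols 4-9 z=3 -> covers; best now A (z=2)
  D: rows 8-9 cols 7-8 -> outside (row miss)
Winner: A at z=2

Answer: 2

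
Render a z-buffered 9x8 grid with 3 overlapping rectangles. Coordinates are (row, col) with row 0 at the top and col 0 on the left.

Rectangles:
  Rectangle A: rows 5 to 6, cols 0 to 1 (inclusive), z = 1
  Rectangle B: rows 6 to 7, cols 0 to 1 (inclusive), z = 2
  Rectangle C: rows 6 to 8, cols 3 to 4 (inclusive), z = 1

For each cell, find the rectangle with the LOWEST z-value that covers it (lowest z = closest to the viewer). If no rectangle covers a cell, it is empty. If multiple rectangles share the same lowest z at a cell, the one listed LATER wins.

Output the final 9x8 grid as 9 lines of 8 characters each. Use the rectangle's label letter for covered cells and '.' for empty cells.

........
........
........
........
........
AA......
AA.CC...
BB.CC...
...CC...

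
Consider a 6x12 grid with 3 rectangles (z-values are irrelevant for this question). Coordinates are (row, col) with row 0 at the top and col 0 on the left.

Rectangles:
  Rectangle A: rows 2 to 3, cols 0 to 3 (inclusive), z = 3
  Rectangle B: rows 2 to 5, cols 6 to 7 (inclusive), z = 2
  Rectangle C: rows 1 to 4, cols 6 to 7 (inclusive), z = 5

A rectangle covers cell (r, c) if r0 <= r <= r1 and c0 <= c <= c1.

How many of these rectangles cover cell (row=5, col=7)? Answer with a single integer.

Answer: 1

Derivation:
Check cell (5,7):
  A: rows 2-3 cols 0-3 -> outside (row miss)
  B: rows 2-5 cols 6-7 -> covers
  C: rows 1-4 cols 6-7 -> outside (row miss)
Count covering = 1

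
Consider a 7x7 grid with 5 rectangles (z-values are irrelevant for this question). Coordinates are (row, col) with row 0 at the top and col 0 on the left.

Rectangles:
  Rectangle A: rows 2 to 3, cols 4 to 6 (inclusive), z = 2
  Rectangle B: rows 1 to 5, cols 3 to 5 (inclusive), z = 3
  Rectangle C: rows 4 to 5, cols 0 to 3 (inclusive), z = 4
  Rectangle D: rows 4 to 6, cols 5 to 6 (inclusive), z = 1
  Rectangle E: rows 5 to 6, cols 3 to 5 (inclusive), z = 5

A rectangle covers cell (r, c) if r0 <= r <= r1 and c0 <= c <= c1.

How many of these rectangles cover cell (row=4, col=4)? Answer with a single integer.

Check cell (4,4):
  A: rows 2-3 cols 4-6 -> outside (row miss)
  B: rows 1-5 cols 3-5 -> covers
  C: rows 4-5 cols 0-3 -> outside (col miss)
  D: rows 4-6 cols 5-6 -> outside (col miss)
  E: rows 5-6 cols 3-5 -> outside (row miss)
Count covering = 1

Answer: 1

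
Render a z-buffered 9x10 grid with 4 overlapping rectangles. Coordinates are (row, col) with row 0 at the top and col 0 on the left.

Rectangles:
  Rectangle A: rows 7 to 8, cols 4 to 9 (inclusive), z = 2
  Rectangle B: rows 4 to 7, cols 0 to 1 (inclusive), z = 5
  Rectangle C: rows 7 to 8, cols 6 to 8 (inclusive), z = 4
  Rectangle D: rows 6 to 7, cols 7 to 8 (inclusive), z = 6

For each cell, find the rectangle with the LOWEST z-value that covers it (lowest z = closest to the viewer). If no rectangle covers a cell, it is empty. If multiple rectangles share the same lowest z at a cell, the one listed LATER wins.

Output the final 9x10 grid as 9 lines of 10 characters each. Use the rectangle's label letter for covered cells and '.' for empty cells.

..........
..........
..........
..........
BB........
BB........
BB.....DD.
BB..AAAAAA
....AAAAAA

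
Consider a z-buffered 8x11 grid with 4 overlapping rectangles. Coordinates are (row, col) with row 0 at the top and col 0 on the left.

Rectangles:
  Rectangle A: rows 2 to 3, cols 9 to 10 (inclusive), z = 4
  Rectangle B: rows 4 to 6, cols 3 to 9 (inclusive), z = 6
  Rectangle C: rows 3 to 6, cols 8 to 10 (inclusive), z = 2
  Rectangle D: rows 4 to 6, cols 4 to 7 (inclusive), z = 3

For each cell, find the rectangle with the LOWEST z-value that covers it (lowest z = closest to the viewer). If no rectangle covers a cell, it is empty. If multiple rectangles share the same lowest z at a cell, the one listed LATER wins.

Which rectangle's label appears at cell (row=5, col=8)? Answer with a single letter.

Answer: C

Derivation:
Check cell (5,8):
  A: rows 2-3 cols 9-10 -> outside (row miss)
  B: rows 4-6 cols 3-9 z=6 -> covers; best now B (z=6)
  C: rows 3-6 cols 8-10 z=2 -> covers; best now C (z=2)
  D: rows 4-6 cols 4-7 -> outside (col miss)
Winner: C at z=2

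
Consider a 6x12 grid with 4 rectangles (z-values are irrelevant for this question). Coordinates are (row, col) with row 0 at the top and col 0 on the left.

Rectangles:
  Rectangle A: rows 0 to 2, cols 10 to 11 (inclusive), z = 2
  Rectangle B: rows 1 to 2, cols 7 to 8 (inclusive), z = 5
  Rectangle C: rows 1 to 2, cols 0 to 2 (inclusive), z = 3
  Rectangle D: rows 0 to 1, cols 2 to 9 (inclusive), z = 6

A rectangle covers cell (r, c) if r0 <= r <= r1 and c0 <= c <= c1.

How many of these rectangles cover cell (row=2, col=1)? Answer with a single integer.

Answer: 1

Derivation:
Check cell (2,1):
  A: rows 0-2 cols 10-11 -> outside (col miss)
  B: rows 1-2 cols 7-8 -> outside (col miss)
  C: rows 1-2 cols 0-2 -> covers
  D: rows 0-1 cols 2-9 -> outside (row miss)
Count covering = 1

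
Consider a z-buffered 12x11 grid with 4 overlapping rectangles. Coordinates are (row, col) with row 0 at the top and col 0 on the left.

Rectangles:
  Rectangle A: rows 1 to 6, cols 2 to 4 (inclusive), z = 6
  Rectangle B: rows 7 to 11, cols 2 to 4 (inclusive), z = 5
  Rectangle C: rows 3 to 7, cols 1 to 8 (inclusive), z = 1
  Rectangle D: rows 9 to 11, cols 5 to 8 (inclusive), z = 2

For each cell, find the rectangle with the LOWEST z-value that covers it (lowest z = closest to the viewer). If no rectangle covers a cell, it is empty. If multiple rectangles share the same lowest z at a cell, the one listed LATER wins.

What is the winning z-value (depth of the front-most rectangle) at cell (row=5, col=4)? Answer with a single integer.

Check cell (5,4):
  A: rows 1-6 cols 2-4 z=6 -> covers; best now A (z=6)
  B: rows 7-11 cols 2-4 -> outside (row miss)
  C: rows 3-7 cols 1-8 z=1 -> covers; best now C (z=1)
  D: rows 9-11 cols 5-8 -> outside (row miss)
Winner: C at z=1

Answer: 1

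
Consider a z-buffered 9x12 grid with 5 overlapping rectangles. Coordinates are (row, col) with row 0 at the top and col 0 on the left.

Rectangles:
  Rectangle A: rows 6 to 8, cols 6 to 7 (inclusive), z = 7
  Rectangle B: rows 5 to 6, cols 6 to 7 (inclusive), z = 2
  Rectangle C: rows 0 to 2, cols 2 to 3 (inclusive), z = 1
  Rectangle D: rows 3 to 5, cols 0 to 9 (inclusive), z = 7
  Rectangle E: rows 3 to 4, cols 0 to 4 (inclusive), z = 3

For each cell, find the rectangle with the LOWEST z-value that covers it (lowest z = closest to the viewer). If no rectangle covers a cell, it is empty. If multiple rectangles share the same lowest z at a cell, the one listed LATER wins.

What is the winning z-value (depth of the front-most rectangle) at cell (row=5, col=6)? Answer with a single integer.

Check cell (5,6):
  A: rows 6-8 cols 6-7 -> outside (row miss)
  B: rows 5-6 cols 6-7 z=2 -> covers; best now B (z=2)
  C: rows 0-2 cols 2-3 -> outside (row miss)
  D: rows 3-5 cols 0-9 z=7 -> covers; best now B (z=2)
  E: rows 3-4 cols 0-4 -> outside (row miss)
Winner: B at z=2

Answer: 2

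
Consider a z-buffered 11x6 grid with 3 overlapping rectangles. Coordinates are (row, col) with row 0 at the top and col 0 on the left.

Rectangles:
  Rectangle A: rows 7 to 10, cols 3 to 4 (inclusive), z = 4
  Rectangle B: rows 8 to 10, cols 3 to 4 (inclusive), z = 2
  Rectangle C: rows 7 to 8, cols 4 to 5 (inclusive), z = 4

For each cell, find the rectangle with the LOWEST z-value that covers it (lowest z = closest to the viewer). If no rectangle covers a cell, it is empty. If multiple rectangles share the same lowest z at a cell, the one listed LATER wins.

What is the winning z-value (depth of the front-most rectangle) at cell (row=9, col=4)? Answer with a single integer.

Check cell (9,4):
  A: rows 7-10 cols 3-4 z=4 -> covers; best now A (z=4)
  B: rows 8-10 cols 3-4 z=2 -> covers; best now B (z=2)
  C: rows 7-8 cols 4-5 -> outside (row miss)
Winner: B at z=2

Answer: 2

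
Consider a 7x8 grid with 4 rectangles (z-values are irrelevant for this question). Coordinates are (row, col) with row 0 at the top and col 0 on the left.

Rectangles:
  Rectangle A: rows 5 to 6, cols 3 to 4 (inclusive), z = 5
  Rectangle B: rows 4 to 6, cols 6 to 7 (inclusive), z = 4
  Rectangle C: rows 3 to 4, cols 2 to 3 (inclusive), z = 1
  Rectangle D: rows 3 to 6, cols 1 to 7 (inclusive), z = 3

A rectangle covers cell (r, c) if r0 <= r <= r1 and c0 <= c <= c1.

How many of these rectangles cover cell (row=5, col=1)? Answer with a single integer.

Answer: 1

Derivation:
Check cell (5,1):
  A: rows 5-6 cols 3-4 -> outside (col miss)
  B: rows 4-6 cols 6-7 -> outside (col miss)
  C: rows 3-4 cols 2-3 -> outside (row miss)
  D: rows 3-6 cols 1-7 -> covers
Count covering = 1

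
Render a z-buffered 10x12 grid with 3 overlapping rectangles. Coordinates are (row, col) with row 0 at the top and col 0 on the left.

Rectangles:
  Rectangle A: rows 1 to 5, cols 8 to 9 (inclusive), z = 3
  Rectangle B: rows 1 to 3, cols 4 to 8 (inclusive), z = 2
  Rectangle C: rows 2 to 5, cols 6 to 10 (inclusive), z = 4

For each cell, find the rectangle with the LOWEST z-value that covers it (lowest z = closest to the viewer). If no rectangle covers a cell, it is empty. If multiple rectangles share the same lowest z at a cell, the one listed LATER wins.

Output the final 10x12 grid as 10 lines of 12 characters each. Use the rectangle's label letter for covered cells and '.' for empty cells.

............
....BBBBBA..
....BBBBBAC.
....BBBBBAC.
......CCAAC.
......CCAAC.
............
............
............
............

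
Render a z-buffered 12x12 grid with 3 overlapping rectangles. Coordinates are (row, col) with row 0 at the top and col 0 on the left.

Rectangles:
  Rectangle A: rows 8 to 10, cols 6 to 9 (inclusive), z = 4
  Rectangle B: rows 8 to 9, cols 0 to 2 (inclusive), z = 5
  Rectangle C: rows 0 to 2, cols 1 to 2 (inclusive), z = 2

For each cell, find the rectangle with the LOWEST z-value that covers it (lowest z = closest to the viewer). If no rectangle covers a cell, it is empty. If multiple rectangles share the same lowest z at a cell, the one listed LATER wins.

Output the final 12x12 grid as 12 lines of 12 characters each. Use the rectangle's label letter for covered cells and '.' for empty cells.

.CC.........
.CC.........
.CC.........
............
............
............
............
............
BBB...AAAA..
BBB...AAAA..
......AAAA..
............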